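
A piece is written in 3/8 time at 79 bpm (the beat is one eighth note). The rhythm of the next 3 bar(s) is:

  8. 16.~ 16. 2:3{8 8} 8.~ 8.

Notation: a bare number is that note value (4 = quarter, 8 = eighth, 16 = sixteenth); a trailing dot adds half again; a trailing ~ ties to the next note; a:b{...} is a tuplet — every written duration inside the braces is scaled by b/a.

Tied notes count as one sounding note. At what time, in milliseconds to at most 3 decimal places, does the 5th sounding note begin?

1. 0.0ms @ 0 + 1139.241ms (3/2)
2. 1139.241ms @ 3/2 + 1139.241ms (3/2)
3. 2278.481ms @ 3 + 1139.241ms (3/2)
4. 3417.722ms @ 9/2 + 1139.241ms (3/2)
5. 4556.962ms @ 6 + 2278.481ms (3)

note 5 onset = 6b = 4556.962ms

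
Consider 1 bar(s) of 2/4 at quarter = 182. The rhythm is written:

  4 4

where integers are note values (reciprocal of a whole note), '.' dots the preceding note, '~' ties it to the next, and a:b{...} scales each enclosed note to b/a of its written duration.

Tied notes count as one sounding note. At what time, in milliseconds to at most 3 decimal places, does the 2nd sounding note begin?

1. 0.0ms @ 0 + 329.67ms (1)
2. 329.67ms @ 1 + 329.67ms (1)

note 2 onset = 1b = 329.67ms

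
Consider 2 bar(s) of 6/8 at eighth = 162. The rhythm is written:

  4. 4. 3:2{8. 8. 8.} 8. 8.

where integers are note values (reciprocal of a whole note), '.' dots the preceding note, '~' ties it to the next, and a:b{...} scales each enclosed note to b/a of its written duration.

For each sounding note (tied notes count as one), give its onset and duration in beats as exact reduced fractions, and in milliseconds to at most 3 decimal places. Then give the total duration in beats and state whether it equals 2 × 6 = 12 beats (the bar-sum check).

1) 0.0ms=0b +1111.111ms=3b
2) 1111.111ms=3b +1111.111ms=3b
3) 2222.222ms=6b +370.37ms=1b
4) 2592.593ms=7b +370.37ms=1b
5) 2962.963ms=8b +370.37ms=1b
6) 3333.333ms=9b +555.556ms=3/2b
7) 3888.889ms=21/2b +555.556ms=3/2b
Σ=12b of 12 (162bpm 6/8) — PASS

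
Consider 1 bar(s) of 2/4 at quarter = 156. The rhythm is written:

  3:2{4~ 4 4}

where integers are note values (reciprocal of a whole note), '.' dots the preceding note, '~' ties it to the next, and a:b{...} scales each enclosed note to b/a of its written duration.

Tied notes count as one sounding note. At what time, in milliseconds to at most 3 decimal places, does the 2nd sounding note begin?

note 2 onset = 4/3b = 512.821ms

1. 0.0ms @ 0 + 512.821ms (4/3)
2. 512.821ms @ 4/3 + 256.41ms (2/3)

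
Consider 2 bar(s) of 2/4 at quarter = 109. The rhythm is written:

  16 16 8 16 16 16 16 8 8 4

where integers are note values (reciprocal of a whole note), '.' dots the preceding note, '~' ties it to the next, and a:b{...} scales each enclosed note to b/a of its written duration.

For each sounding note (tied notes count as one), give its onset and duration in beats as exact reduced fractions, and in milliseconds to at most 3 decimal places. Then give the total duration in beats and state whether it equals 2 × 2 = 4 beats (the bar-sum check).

1) 0.0ms=0b +137.615ms=1/4b
2) 137.615ms=1/4b +137.615ms=1/4b
3) 275.229ms=1/2b +275.229ms=1/2b
4) 550.459ms=1b +137.615ms=1/4b
5) 688.073ms=5/4b +137.615ms=1/4b
6) 825.688ms=3/2b +137.615ms=1/4b
7) 963.303ms=7/4b +137.615ms=1/4b
8) 1100.917ms=2b +275.229ms=1/2b
9) 1376.147ms=5/2b +275.229ms=1/2b
10) 1651.376ms=3b +550.459ms=1b
Σ=4b of 4 (109bpm 2/4) — PASS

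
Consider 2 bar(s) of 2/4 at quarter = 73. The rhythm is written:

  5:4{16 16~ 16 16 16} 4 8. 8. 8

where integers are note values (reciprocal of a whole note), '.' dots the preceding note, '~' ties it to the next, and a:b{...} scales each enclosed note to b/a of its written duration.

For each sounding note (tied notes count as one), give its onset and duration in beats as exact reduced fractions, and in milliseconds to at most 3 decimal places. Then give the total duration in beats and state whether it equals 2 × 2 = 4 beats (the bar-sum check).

1) 0.0ms=0b +164.384ms=1/5b
2) 164.384ms=1/5b +328.767ms=2/5b
3) 493.151ms=3/5b +164.384ms=1/5b
4) 657.534ms=4/5b +164.384ms=1/5b
5) 821.918ms=1b +821.918ms=1b
6) 1643.836ms=2b +616.438ms=3/4b
7) 2260.274ms=11/4b +616.438ms=3/4b
8) 2876.712ms=7/2b +410.959ms=1/2b
Σ=4b of 4 (73bpm 2/4) — PASS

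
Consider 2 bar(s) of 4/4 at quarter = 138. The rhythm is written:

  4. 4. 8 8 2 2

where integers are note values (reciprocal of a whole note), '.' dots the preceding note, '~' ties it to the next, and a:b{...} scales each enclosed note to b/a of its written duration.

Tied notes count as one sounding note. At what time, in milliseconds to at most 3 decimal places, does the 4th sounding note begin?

1. 0.0ms @ 0 + 652.174ms (3/2)
2. 652.174ms @ 3/2 + 652.174ms (3/2)
3. 1304.348ms @ 3 + 217.391ms (1/2)
4. 1521.739ms @ 7/2 + 217.391ms (1/2)
5. 1739.13ms @ 4 + 869.565ms (2)
6. 2608.696ms @ 6 + 869.565ms (2)

note 4 onset = 7/2b = 1521.739ms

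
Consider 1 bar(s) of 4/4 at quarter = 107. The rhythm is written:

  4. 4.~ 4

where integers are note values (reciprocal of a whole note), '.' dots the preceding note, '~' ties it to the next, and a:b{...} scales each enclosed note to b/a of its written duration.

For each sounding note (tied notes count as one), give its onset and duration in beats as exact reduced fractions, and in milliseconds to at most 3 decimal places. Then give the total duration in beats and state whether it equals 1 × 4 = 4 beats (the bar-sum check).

1) 0.0ms=0b +841.121ms=3/2b
2) 841.121ms=3/2b +1401.869ms=5/2b
Σ=4b of 4 (107bpm 4/4) — PASS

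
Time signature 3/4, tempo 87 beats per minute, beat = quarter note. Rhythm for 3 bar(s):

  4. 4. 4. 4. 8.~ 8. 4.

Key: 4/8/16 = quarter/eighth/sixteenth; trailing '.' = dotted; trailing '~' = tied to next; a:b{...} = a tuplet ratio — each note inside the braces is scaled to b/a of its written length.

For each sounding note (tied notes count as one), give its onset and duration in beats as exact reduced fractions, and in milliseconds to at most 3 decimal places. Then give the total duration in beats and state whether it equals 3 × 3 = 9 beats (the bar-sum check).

1) 0.0ms=0b +1034.483ms=3/2b
2) 1034.483ms=3/2b +1034.483ms=3/2b
3) 2068.966ms=3b +1034.483ms=3/2b
4) 3103.448ms=9/2b +1034.483ms=3/2b
5) 4137.931ms=6b +1034.483ms=3/2b
6) 5172.414ms=15/2b +1034.483ms=3/2b
Σ=9b of 9 (87bpm 3/4) — PASS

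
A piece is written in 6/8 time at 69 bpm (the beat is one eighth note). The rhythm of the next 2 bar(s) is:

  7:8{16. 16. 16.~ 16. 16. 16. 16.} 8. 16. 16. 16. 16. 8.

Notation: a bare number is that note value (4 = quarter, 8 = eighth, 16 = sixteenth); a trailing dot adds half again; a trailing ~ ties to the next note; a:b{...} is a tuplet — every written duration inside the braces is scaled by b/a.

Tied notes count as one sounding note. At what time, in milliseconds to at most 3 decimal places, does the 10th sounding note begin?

note 10 onset = 9b = 7826.087ms

1. 0.0ms @ 0 + 745.342ms (6/7)
2. 745.342ms @ 6/7 + 745.342ms (6/7)
3. 1490.683ms @ 12/7 + 1490.683ms (12/7)
4. 2981.366ms @ 24/7 + 745.342ms (6/7)
5. 3726.708ms @ 30/7 + 745.342ms (6/7)
6. 4472.05ms @ 36/7 + 745.342ms (6/7)
7. 5217.391ms @ 6 + 1304.348ms (3/2)
8. 6521.739ms @ 15/2 + 652.174ms (3/4)
9. 7173.913ms @ 33/4 + 652.174ms (3/4)
10. 7826.087ms @ 9 + 652.174ms (3/4)
11. 8478.261ms @ 39/4 + 652.174ms (3/4)
12. 9130.435ms @ 21/2 + 1304.348ms (3/2)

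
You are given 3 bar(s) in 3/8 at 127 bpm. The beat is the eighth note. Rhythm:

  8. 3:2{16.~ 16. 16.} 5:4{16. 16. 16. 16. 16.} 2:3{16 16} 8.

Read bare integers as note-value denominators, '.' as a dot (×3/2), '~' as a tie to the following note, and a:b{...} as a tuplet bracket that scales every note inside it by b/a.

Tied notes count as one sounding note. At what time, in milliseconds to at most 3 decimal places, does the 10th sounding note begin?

1. 0.0ms @ 0 + 708.661ms (3/2)
2. 708.661ms @ 3/2 + 472.441ms (1)
3. 1181.102ms @ 5/2 + 236.22ms (1/2)
4. 1417.323ms @ 3 + 283.465ms (3/5)
5. 1700.787ms @ 18/5 + 283.465ms (3/5)
6. 1984.252ms @ 21/5 + 283.465ms (3/5)
7. 2267.717ms @ 24/5 + 283.465ms (3/5)
8. 2551.181ms @ 27/5 + 283.465ms (3/5)
9. 2834.646ms @ 6 + 354.331ms (3/4)
10. 3188.976ms @ 27/4 + 354.331ms (3/4)
11. 3543.307ms @ 15/2 + 708.661ms (3/2)

note 10 onset = 27/4b = 3188.976ms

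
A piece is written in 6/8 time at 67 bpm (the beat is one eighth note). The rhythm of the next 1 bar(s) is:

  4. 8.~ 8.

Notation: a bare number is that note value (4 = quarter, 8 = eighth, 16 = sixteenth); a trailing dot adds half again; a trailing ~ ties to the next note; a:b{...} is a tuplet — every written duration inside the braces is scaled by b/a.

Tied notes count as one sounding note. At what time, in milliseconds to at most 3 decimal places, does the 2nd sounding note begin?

1. 0.0ms @ 0 + 2686.567ms (3)
2. 2686.567ms @ 3 + 2686.567ms (3)

note 2 onset = 3b = 2686.567ms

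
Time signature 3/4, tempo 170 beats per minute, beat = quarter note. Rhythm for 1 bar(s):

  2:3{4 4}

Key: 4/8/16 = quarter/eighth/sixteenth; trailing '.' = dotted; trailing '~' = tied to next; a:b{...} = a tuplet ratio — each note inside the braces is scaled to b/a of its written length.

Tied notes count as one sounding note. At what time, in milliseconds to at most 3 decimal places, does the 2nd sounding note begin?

note 2 onset = 3/2b = 529.412ms

1. 0.0ms @ 0 + 529.412ms (3/2)
2. 529.412ms @ 3/2 + 529.412ms (3/2)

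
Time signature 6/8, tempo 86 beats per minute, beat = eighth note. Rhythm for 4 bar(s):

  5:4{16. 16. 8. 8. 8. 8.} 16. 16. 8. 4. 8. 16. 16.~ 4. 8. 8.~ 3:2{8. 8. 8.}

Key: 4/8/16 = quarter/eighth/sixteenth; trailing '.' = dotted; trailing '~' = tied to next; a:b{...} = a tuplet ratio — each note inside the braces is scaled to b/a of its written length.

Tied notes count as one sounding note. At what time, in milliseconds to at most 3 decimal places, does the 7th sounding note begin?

note 7 onset = 6b = 4186.047ms

1. 0.0ms @ 0 + 418.605ms (3/5)
2. 418.605ms @ 3/5 + 418.605ms (3/5)
3. 837.209ms @ 6/5 + 837.209ms (6/5)
4. 1674.419ms @ 12/5 + 837.209ms (6/5)
5. 2511.628ms @ 18/5 + 837.209ms (6/5)
6. 3348.837ms @ 24/5 + 837.209ms (6/5)
7. 4186.047ms @ 6 + 523.256ms (3/4)
8. 4709.302ms @ 27/4 + 523.256ms (3/4)
9. 5232.558ms @ 15/2 + 1046.512ms (3/2)
10. 6279.07ms @ 9 + 2093.023ms (3)
11. 8372.093ms @ 12 + 1046.512ms (3/2)
12. 9418.605ms @ 27/2 + 523.256ms (3/4)
13. 9941.86ms @ 57/4 + 2616.279ms (15/4)
14. 12558.14ms @ 18 + 1046.512ms (3/2)
15. 13604.651ms @ 39/2 + 1744.186ms (5/2)
16. 15348.837ms @ 22 + 697.674ms (1)
17. 16046.512ms @ 23 + 697.674ms (1)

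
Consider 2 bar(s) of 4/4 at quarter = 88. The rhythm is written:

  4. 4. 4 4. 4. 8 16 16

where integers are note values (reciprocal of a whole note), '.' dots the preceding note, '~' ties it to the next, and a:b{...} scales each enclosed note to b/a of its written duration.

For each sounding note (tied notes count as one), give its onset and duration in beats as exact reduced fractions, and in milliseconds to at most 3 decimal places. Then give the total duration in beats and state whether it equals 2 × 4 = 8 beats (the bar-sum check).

1) 0.0ms=0b +1022.727ms=3/2b
2) 1022.727ms=3/2b +1022.727ms=3/2b
3) 2045.455ms=3b +681.818ms=1b
4) 2727.273ms=4b +1022.727ms=3/2b
5) 3750.0ms=11/2b +1022.727ms=3/2b
6) 4772.727ms=7b +340.909ms=1/2b
7) 5113.636ms=15/2b +170.455ms=1/4b
8) 5284.091ms=31/4b +170.455ms=1/4b
Σ=8b of 8 (88bpm 4/4) — PASS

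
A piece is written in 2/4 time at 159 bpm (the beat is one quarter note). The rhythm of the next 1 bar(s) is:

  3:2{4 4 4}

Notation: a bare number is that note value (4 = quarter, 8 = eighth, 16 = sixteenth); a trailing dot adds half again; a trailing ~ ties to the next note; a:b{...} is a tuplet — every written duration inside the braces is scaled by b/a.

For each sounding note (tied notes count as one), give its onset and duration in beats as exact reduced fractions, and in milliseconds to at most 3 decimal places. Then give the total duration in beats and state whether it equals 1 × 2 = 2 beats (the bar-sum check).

1) 0.0ms=0b +251.572ms=2/3b
2) 251.572ms=2/3b +251.572ms=2/3b
3) 503.145ms=4/3b +251.572ms=2/3b
Σ=2b of 2 (159bpm 2/4) — PASS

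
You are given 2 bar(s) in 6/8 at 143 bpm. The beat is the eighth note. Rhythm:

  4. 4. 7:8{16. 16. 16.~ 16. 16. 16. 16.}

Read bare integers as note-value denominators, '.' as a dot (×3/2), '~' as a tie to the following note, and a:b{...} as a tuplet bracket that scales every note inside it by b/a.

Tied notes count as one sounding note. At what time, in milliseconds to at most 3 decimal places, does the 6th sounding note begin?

note 6 onset = 66/7b = 3956.044ms

1. 0.0ms @ 0 + 1258.741ms (3)
2. 1258.741ms @ 3 + 1258.741ms (3)
3. 2517.483ms @ 6 + 359.64ms (6/7)
4. 2877.123ms @ 48/7 + 359.64ms (6/7)
5. 3236.763ms @ 54/7 + 719.281ms (12/7)
6. 3956.044ms @ 66/7 + 359.64ms (6/7)
7. 4315.684ms @ 72/7 + 359.64ms (6/7)
8. 4675.325ms @ 78/7 + 359.64ms (6/7)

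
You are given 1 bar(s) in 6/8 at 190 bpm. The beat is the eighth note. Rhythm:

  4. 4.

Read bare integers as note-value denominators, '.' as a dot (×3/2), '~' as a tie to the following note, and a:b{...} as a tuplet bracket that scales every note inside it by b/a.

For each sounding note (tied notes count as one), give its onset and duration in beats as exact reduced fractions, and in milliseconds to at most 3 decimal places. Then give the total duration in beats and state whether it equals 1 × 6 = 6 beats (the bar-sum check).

1) 0.0ms=0b +947.368ms=3b
2) 947.368ms=3b +947.368ms=3b
Σ=6b of 6 (190bpm 6/8) — PASS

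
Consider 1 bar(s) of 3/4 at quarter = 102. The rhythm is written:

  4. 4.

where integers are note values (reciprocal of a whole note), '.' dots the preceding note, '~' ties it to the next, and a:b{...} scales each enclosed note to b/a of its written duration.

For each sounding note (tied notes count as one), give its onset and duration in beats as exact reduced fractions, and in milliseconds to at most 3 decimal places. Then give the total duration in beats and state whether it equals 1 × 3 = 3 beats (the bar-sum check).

1) 0.0ms=0b +882.353ms=3/2b
2) 882.353ms=3/2b +882.353ms=3/2b
Σ=3b of 3 (102bpm 3/4) — PASS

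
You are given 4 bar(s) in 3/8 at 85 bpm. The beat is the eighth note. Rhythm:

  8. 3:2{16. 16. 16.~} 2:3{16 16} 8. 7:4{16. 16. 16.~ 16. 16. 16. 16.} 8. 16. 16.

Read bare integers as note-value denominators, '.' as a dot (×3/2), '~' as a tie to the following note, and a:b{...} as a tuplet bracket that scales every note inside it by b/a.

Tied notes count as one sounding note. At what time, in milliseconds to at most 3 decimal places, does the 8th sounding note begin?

note 8 onset = 45/7b = 4537.815ms

1. 0.0ms @ 0 + 1058.824ms (3/2)
2. 1058.824ms @ 3/2 + 352.941ms (1/2)
3. 1411.765ms @ 2 + 352.941ms (1/2)
4. 1764.706ms @ 5/2 + 882.353ms (5/4)
5. 2647.059ms @ 15/4 + 529.412ms (3/4)
6. 3176.471ms @ 9/2 + 1058.824ms (3/2)
7. 4235.294ms @ 6 + 302.521ms (3/7)
8. 4537.815ms @ 45/7 + 302.521ms (3/7)
9. 4840.336ms @ 48/7 + 605.042ms (6/7)
10. 5445.378ms @ 54/7 + 302.521ms (3/7)
11. 5747.899ms @ 57/7 + 302.521ms (3/7)
12. 6050.42ms @ 60/7 + 302.521ms (3/7)
13. 6352.941ms @ 9 + 1058.824ms (3/2)
14. 7411.765ms @ 21/2 + 529.412ms (3/4)
15. 7941.176ms @ 45/4 + 529.412ms (3/4)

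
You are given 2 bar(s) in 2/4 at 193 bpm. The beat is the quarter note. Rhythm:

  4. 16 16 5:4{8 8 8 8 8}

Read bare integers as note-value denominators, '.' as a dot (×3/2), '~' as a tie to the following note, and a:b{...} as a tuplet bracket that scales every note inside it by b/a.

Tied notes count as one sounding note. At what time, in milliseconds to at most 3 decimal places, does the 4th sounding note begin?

1. 0.0ms @ 0 + 466.321ms (3/2)
2. 466.321ms @ 3/2 + 77.72ms (1/4)
3. 544.041ms @ 7/4 + 77.72ms (1/4)
4. 621.762ms @ 2 + 124.352ms (2/5)
5. 746.114ms @ 12/5 + 124.352ms (2/5)
6. 870.466ms @ 14/5 + 124.352ms (2/5)
7. 994.819ms @ 16/5 + 124.352ms (2/5)
8. 1119.171ms @ 18/5 + 124.352ms (2/5)

note 4 onset = 2b = 621.762ms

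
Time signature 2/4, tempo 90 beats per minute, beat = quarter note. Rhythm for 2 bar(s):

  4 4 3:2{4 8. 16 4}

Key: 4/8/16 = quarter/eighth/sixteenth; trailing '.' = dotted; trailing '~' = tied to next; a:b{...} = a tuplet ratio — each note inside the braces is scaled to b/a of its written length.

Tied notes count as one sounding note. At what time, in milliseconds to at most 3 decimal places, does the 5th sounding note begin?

1. 0.0ms @ 0 + 666.667ms (1)
2. 666.667ms @ 1 + 666.667ms (1)
3. 1333.333ms @ 2 + 444.444ms (2/3)
4. 1777.778ms @ 8/3 + 333.333ms (1/2)
5. 2111.111ms @ 19/6 + 111.111ms (1/6)
6. 2222.222ms @ 10/3 + 444.444ms (2/3)

note 5 onset = 19/6b = 2111.111ms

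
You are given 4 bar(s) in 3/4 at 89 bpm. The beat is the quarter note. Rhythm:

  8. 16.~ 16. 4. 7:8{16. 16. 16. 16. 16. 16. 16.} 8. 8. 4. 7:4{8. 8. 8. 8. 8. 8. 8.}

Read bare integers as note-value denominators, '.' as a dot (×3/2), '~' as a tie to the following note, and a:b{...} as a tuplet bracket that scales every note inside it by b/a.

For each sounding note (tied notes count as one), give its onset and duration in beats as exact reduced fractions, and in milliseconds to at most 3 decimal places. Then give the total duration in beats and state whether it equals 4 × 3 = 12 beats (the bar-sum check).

1) 0.0ms=0b +505.618ms=3/4b
2) 505.618ms=3/4b +505.618ms=3/4b
3) 1011.236ms=3/2b +1011.236ms=3/2b
4) 2022.472ms=3b +288.925ms=3/7b
5) 2311.396ms=24/7b +288.925ms=3/7b
6) 2600.321ms=27/7b +288.925ms=3/7b
7) 2889.246ms=30/7b +288.925ms=3/7b
8) 3178.17ms=33/7b +288.925ms=3/7b
9) 3467.095ms=36/7b +288.925ms=3/7b
10) 3756.019ms=39/7b +288.925ms=3/7b
11) 4044.944ms=6b +505.618ms=3/4b
12) 4550.562ms=27/4b +505.618ms=3/4b
13) 5056.18ms=15/2b +1011.236ms=3/2b
14) 6067.416ms=9b +288.925ms=3/7b
15) 6356.34ms=66/7b +288.925ms=3/7b
16) 6645.265ms=69/7b +288.925ms=3/7b
17) 6934.189ms=72/7b +288.925ms=3/7b
18) 7223.114ms=75/7b +288.925ms=3/7b
19) 7512.039ms=78/7b +288.925ms=3/7b
20) 7800.963ms=81/7b +288.925ms=3/7b
Σ=12b of 12 (89bpm 3/4) — PASS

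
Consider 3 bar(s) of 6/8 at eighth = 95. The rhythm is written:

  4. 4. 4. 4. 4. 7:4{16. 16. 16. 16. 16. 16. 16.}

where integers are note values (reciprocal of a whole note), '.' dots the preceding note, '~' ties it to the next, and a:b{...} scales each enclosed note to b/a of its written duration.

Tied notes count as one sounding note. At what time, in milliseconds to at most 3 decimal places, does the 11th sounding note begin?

note 11 onset = 120/7b = 10827.068ms

1. 0.0ms @ 0 + 1894.737ms (3)
2. 1894.737ms @ 3 + 1894.737ms (3)
3. 3789.474ms @ 6 + 1894.737ms (3)
4. 5684.211ms @ 9 + 1894.737ms (3)
5. 7578.947ms @ 12 + 1894.737ms (3)
6. 9473.684ms @ 15 + 270.677ms (3/7)
7. 9744.361ms @ 108/7 + 270.677ms (3/7)
8. 10015.038ms @ 111/7 + 270.677ms (3/7)
9. 10285.714ms @ 114/7 + 270.677ms (3/7)
10. 10556.391ms @ 117/7 + 270.677ms (3/7)
11. 10827.068ms @ 120/7 + 270.677ms (3/7)
12. 11097.744ms @ 123/7 + 270.677ms (3/7)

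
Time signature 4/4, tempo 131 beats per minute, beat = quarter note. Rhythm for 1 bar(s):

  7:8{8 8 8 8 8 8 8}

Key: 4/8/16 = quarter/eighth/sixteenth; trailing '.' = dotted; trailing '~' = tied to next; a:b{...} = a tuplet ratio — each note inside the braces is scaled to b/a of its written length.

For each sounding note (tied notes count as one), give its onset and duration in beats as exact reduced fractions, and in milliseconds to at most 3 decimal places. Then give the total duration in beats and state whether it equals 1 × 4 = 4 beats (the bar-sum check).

1) 0.0ms=0b +261.723ms=4/7b
2) 261.723ms=4/7b +261.723ms=4/7b
3) 523.446ms=8/7b +261.723ms=4/7b
4) 785.169ms=12/7b +261.723ms=4/7b
5) 1046.892ms=16/7b +261.723ms=4/7b
6) 1308.615ms=20/7b +261.723ms=4/7b
7) 1570.338ms=24/7b +261.723ms=4/7b
Σ=4b of 4 (131bpm 4/4) — PASS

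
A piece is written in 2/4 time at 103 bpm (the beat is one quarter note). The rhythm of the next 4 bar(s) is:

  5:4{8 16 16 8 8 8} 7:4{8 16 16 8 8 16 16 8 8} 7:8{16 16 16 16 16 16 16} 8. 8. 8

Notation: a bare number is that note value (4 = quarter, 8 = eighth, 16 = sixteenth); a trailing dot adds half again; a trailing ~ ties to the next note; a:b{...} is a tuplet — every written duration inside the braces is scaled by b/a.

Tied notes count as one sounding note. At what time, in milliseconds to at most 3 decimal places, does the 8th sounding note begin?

1. 0.0ms @ 0 + 233.01ms (2/5)
2. 233.01ms @ 2/5 + 116.505ms (1/5)
3. 349.515ms @ 3/5 + 116.505ms (1/5)
4. 466.019ms @ 4/5 + 233.01ms (2/5)
5. 699.029ms @ 6/5 + 233.01ms (2/5)
6. 932.039ms @ 8/5 + 233.01ms (2/5)
7. 1165.049ms @ 2 + 166.436ms (2/7)
8. 1331.484ms @ 16/7 + 83.218ms (1/7)
9. 1414.702ms @ 17/7 + 83.218ms (1/7)
10. 1497.92ms @ 18/7 + 166.436ms (2/7)
11. 1664.355ms @ 20/7 + 166.436ms (2/7)
12. 1830.791ms @ 22/7 + 83.218ms (1/7)
13. 1914.008ms @ 23/7 + 83.218ms (1/7)
14. 1997.226ms @ 24/7 + 166.436ms (2/7)
15. 2163.662ms @ 26/7 + 166.436ms (2/7)
16. 2330.097ms @ 4 + 166.436ms (2/7)
17. 2496.533ms @ 30/7 + 166.436ms (2/7)
18. 2662.968ms @ 32/7 + 166.436ms (2/7)
19. 2829.404ms @ 34/7 + 166.436ms (2/7)
20. 2995.839ms @ 36/7 + 166.436ms (2/7)
21. 3162.275ms @ 38/7 + 166.436ms (2/7)
22. 3328.71ms @ 40/7 + 166.436ms (2/7)
23. 3495.146ms @ 6 + 436.893ms (3/4)
24. 3932.039ms @ 27/4 + 436.893ms (3/4)
25. 4368.932ms @ 15/2 + 291.262ms (1/2)

note 8 onset = 16/7b = 1331.484ms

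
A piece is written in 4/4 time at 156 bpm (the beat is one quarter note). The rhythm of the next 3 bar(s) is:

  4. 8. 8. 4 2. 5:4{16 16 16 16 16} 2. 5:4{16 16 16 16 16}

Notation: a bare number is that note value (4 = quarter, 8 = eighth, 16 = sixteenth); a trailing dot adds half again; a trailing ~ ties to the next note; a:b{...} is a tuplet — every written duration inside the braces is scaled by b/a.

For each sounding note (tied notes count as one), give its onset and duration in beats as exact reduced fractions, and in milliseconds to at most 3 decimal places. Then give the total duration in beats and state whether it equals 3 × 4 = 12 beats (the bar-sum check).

1) 0.0ms=0b +576.923ms=3/2b
2) 576.923ms=3/2b +288.462ms=3/4b
3) 865.385ms=9/4b +288.462ms=3/4b
4) 1153.846ms=3b +384.615ms=1b
5) 1538.462ms=4b +1153.846ms=3b
6) 2692.308ms=7b +76.923ms=1/5b
7) 2769.231ms=36/5b +76.923ms=1/5b
8) 2846.154ms=37/5b +76.923ms=1/5b
9) 2923.077ms=38/5b +76.923ms=1/5b
10) 3000.0ms=39/5b +76.923ms=1/5b
11) 3076.923ms=8b +1153.846ms=3b
12) 4230.769ms=11b +76.923ms=1/5b
13) 4307.692ms=56/5b +76.923ms=1/5b
14) 4384.615ms=57/5b +76.923ms=1/5b
15) 4461.538ms=58/5b +76.923ms=1/5b
16) 4538.462ms=59/5b +76.923ms=1/5b
Σ=12b of 12 (156bpm 4/4) — PASS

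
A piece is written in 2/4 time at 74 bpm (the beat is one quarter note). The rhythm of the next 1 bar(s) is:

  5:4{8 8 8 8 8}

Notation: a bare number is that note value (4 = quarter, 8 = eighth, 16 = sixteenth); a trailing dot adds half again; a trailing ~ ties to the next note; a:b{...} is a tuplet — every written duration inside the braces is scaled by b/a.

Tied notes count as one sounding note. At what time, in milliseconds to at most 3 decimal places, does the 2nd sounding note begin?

1. 0.0ms @ 0 + 324.324ms (2/5)
2. 324.324ms @ 2/5 + 324.324ms (2/5)
3. 648.649ms @ 4/5 + 324.324ms (2/5)
4. 972.973ms @ 6/5 + 324.324ms (2/5)
5. 1297.297ms @ 8/5 + 324.324ms (2/5)

note 2 onset = 2/5b = 324.324ms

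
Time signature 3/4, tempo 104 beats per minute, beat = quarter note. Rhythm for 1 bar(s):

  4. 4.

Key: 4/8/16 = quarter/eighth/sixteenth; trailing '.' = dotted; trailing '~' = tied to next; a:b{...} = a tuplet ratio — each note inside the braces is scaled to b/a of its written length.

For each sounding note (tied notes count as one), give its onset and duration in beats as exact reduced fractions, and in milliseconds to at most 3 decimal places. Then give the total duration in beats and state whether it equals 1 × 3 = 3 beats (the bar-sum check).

1) 0.0ms=0b +865.385ms=3/2b
2) 865.385ms=3/2b +865.385ms=3/2b
Σ=3b of 3 (104bpm 3/4) — PASS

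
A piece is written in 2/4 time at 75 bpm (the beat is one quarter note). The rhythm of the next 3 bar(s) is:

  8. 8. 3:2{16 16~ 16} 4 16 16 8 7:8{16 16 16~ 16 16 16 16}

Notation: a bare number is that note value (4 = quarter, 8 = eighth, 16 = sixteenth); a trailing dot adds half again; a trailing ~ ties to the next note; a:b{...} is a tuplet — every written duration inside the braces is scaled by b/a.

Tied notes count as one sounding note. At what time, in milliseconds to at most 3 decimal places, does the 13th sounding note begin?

note 13 onset = 38/7b = 4342.857ms

1. 0.0ms @ 0 + 600.0ms (3/4)
2. 600.0ms @ 3/4 + 600.0ms (3/4)
3. 1200.0ms @ 3/2 + 133.333ms (1/6)
4. 1333.333ms @ 5/3 + 266.667ms (1/3)
5. 1600.0ms @ 2 + 800.0ms (1)
6. 2400.0ms @ 3 + 200.0ms (1/4)
7. 2600.0ms @ 13/4 + 200.0ms (1/4)
8. 2800.0ms @ 7/2 + 400.0ms (1/2)
9. 3200.0ms @ 4 + 228.571ms (2/7)
10. 3428.571ms @ 30/7 + 228.571ms (2/7)
11. 3657.143ms @ 32/7 + 457.143ms (4/7)
12. 4114.286ms @ 36/7 + 228.571ms (2/7)
13. 4342.857ms @ 38/7 + 228.571ms (2/7)
14. 4571.429ms @ 40/7 + 228.571ms (2/7)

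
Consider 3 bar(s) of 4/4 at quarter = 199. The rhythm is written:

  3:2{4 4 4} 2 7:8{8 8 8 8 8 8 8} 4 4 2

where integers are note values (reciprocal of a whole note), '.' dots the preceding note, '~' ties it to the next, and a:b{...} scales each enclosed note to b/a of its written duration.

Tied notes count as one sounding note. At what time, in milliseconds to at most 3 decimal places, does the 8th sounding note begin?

1. 0.0ms @ 0 + 201.005ms (2/3)
2. 201.005ms @ 2/3 + 201.005ms (2/3)
3. 402.01ms @ 4/3 + 201.005ms (2/3)
4. 603.015ms @ 2 + 603.015ms (2)
5. 1206.03ms @ 4 + 172.29ms (4/7)
6. 1378.32ms @ 32/7 + 172.29ms (4/7)
7. 1550.61ms @ 36/7 + 172.29ms (4/7)
8. 1722.9ms @ 40/7 + 172.29ms (4/7)
9. 1895.19ms @ 44/7 + 172.29ms (4/7)
10. 2067.48ms @ 48/7 + 172.29ms (4/7)
11. 2239.77ms @ 52/7 + 172.29ms (4/7)
12. 2412.06ms @ 8 + 301.508ms (1)
13. 2713.568ms @ 9 + 301.508ms (1)
14. 3015.075ms @ 10 + 603.015ms (2)

note 8 onset = 40/7b = 1722.9ms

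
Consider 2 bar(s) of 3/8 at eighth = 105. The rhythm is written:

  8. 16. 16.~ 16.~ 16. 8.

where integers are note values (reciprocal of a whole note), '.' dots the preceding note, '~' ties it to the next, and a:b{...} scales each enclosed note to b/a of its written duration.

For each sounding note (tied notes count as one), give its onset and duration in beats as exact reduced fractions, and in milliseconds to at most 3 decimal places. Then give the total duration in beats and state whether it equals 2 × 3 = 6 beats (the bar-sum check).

1) 0.0ms=0b +857.143ms=3/2b
2) 857.143ms=3/2b +428.571ms=3/4b
3) 1285.714ms=9/4b +1285.714ms=9/4b
4) 2571.429ms=9/2b +857.143ms=3/2b
Σ=6b of 6 (105bpm 3/8) — PASS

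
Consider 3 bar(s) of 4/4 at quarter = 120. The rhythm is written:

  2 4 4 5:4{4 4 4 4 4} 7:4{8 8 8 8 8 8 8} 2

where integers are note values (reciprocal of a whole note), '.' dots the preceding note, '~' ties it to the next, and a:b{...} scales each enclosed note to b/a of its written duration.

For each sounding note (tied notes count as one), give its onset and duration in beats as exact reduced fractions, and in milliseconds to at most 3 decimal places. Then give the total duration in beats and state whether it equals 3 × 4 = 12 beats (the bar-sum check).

1) 0.0ms=0b +1000.0ms=2b
2) 1000.0ms=2b +500.0ms=1b
3) 1500.0ms=3b +500.0ms=1b
4) 2000.0ms=4b +400.0ms=4/5b
5) 2400.0ms=24/5b +400.0ms=4/5b
6) 2800.0ms=28/5b +400.0ms=4/5b
7) 3200.0ms=32/5b +400.0ms=4/5b
8) 3600.0ms=36/5b +400.0ms=4/5b
9) 4000.0ms=8b +142.857ms=2/7b
10) 4142.857ms=58/7b +142.857ms=2/7b
11) 4285.714ms=60/7b +142.857ms=2/7b
12) 4428.571ms=62/7b +142.857ms=2/7b
13) 4571.429ms=64/7b +142.857ms=2/7b
14) 4714.286ms=66/7b +142.857ms=2/7b
15) 4857.143ms=68/7b +142.857ms=2/7b
16) 5000.0ms=10b +1000.0ms=2b
Σ=12b of 12 (120bpm 4/4) — PASS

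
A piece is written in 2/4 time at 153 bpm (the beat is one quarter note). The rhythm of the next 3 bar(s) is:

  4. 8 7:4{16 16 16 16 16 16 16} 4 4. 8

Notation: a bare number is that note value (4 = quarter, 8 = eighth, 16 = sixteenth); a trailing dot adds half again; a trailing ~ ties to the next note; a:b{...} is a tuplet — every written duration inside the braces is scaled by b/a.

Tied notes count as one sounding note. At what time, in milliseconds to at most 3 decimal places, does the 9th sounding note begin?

note 9 onset = 20/7b = 1120.448ms

1. 0.0ms @ 0 + 588.235ms (3/2)
2. 588.235ms @ 3/2 + 196.078ms (1/2)
3. 784.314ms @ 2 + 56.022ms (1/7)
4. 840.336ms @ 15/7 + 56.022ms (1/7)
5. 896.359ms @ 16/7 + 56.022ms (1/7)
6. 952.381ms @ 17/7 + 56.022ms (1/7)
7. 1008.403ms @ 18/7 + 56.022ms (1/7)
8. 1064.426ms @ 19/7 + 56.022ms (1/7)
9. 1120.448ms @ 20/7 + 56.022ms (1/7)
10. 1176.471ms @ 3 + 392.157ms (1)
11. 1568.627ms @ 4 + 588.235ms (3/2)
12. 2156.863ms @ 11/2 + 196.078ms (1/2)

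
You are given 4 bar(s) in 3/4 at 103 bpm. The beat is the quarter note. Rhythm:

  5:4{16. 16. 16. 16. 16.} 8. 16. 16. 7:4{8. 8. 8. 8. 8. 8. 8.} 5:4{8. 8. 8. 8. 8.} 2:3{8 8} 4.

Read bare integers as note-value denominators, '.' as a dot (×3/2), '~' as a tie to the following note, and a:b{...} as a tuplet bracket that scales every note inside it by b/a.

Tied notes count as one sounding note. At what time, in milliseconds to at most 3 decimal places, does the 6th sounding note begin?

1. 0.0ms @ 0 + 174.757ms (3/10)
2. 174.757ms @ 3/10 + 174.757ms (3/10)
3. 349.515ms @ 3/5 + 174.757ms (3/10)
4. 524.272ms @ 9/10 + 174.757ms (3/10)
5. 699.029ms @ 6/5 + 174.757ms (3/10)
6. 873.786ms @ 3/2 + 436.893ms (3/4)
7. 1310.68ms @ 9/4 + 218.447ms (3/8)
8. 1529.126ms @ 21/8 + 218.447ms (3/8)
9. 1747.573ms @ 3 + 249.653ms (3/7)
10. 1997.226ms @ 24/7 + 249.653ms (3/7)
11. 2246.879ms @ 27/7 + 249.653ms (3/7)
12. 2496.533ms @ 30/7 + 249.653ms (3/7)
13. 2746.186ms @ 33/7 + 249.653ms (3/7)
14. 2995.839ms @ 36/7 + 249.653ms (3/7)
15. 3245.492ms @ 39/7 + 249.653ms (3/7)
16. 3495.146ms @ 6 + 349.515ms (3/5)
17. 3844.66ms @ 33/5 + 349.515ms (3/5)
18. 4194.175ms @ 36/5 + 349.515ms (3/5)
19. 4543.689ms @ 39/5 + 349.515ms (3/5)
20. 4893.204ms @ 42/5 + 349.515ms (3/5)
21. 5242.718ms @ 9 + 436.893ms (3/4)
22. 5679.612ms @ 39/4 + 436.893ms (3/4)
23. 6116.505ms @ 21/2 + 873.786ms (3/2)

note 6 onset = 3/2b = 873.786ms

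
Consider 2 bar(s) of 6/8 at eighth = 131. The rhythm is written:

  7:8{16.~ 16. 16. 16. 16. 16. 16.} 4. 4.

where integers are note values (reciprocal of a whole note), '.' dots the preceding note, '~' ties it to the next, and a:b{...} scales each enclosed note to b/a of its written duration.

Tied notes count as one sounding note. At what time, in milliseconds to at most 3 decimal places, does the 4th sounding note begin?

1. 0.0ms @ 0 + 785.169ms (12/7)
2. 785.169ms @ 12/7 + 392.585ms (6/7)
3. 1177.754ms @ 18/7 + 392.585ms (6/7)
4. 1570.338ms @ 24/7 + 392.585ms (6/7)
5. 1962.923ms @ 30/7 + 392.585ms (6/7)
6. 2355.507ms @ 36/7 + 392.585ms (6/7)
7. 2748.092ms @ 6 + 1374.046ms (3)
8. 4122.137ms @ 9 + 1374.046ms (3)

note 4 onset = 24/7b = 1570.338ms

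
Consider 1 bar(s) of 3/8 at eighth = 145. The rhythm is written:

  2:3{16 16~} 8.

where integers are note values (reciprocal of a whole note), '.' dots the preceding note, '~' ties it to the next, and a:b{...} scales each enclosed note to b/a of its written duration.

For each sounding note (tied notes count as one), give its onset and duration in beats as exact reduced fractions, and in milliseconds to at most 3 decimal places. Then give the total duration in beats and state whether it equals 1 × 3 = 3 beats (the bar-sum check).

1) 0.0ms=0b +310.345ms=3/4b
2) 310.345ms=3/4b +931.034ms=9/4b
Σ=3b of 3 (145bpm 3/8) — PASS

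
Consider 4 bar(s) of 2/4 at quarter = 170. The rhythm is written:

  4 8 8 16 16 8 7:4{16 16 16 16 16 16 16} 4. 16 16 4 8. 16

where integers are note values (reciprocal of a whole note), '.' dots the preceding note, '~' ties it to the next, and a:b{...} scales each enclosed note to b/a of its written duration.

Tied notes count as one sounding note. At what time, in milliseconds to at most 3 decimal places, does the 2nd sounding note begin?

1. 0.0ms @ 0 + 352.941ms (1)
2. 352.941ms @ 1 + 176.471ms (1/2)
3. 529.412ms @ 3/2 + 176.471ms (1/2)
4. 705.882ms @ 2 + 88.235ms (1/4)
5. 794.118ms @ 9/4 + 88.235ms (1/4)
6. 882.353ms @ 5/2 + 176.471ms (1/2)
7. 1058.824ms @ 3 + 50.42ms (1/7)
8. 1109.244ms @ 22/7 + 50.42ms (1/7)
9. 1159.664ms @ 23/7 + 50.42ms (1/7)
10. 1210.084ms @ 24/7 + 50.42ms (1/7)
11. 1260.504ms @ 25/7 + 50.42ms (1/7)
12. 1310.924ms @ 26/7 + 50.42ms (1/7)
13. 1361.345ms @ 27/7 + 50.42ms (1/7)
14. 1411.765ms @ 4 + 529.412ms (3/2)
15. 1941.176ms @ 11/2 + 88.235ms (1/4)
16. 2029.412ms @ 23/4 + 88.235ms (1/4)
17. 2117.647ms @ 6 + 352.941ms (1)
18. 2470.588ms @ 7 + 264.706ms (3/4)
19. 2735.294ms @ 31/4 + 88.235ms (1/4)

note 2 onset = 1b = 352.941ms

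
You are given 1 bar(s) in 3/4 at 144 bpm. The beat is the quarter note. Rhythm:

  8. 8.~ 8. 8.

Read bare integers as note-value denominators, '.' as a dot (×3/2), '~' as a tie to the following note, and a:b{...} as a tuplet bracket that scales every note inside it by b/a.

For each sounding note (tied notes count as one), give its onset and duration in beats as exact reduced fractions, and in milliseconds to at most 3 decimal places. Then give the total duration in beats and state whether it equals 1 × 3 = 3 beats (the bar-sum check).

1) 0.0ms=0b +312.5ms=3/4b
2) 312.5ms=3/4b +625.0ms=3/2b
3) 937.5ms=9/4b +312.5ms=3/4b
Σ=3b of 3 (144bpm 3/4) — PASS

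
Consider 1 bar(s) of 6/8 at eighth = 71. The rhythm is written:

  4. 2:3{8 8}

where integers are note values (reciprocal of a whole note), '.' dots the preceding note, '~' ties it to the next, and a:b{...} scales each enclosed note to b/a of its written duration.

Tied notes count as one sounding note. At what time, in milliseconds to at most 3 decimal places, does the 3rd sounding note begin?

note 3 onset = 9/2b = 3802.817ms

1. 0.0ms @ 0 + 2535.211ms (3)
2. 2535.211ms @ 3 + 1267.606ms (3/2)
3. 3802.817ms @ 9/2 + 1267.606ms (3/2)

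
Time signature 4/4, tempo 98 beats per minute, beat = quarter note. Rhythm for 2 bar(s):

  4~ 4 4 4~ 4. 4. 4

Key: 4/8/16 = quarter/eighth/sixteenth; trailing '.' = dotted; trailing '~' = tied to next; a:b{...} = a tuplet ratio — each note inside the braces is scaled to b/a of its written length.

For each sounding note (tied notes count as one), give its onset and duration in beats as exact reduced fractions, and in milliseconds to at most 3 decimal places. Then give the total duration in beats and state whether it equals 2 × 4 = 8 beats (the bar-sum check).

1) 0.0ms=0b +1224.49ms=2b
2) 1224.49ms=2b +612.245ms=1b
3) 1836.735ms=3b +1530.612ms=5/2b
4) 3367.347ms=11/2b +918.367ms=3/2b
5) 4285.714ms=7b +612.245ms=1b
Σ=8b of 8 (98bpm 4/4) — PASS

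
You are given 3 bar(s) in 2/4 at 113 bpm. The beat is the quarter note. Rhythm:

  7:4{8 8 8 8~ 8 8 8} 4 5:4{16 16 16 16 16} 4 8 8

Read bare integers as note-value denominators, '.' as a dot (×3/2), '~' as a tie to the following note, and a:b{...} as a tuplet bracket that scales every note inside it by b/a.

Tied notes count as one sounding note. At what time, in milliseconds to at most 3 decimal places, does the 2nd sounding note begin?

1. 0.0ms @ 0 + 151.707ms (2/7)
2. 151.707ms @ 2/7 + 151.707ms (2/7)
3. 303.413ms @ 4/7 + 151.707ms (2/7)
4. 455.12ms @ 6/7 + 303.413ms (4/7)
5. 758.534ms @ 10/7 + 151.707ms (2/7)
6. 910.24ms @ 12/7 + 151.707ms (2/7)
7. 1061.947ms @ 2 + 530.973ms (1)
8. 1592.92ms @ 3 + 106.195ms (1/5)
9. 1699.115ms @ 16/5 + 106.195ms (1/5)
10. 1805.31ms @ 17/5 + 106.195ms (1/5)
11. 1911.504ms @ 18/5 + 106.195ms (1/5)
12. 2017.699ms @ 19/5 + 106.195ms (1/5)
13. 2123.894ms @ 4 + 530.973ms (1)
14. 2654.867ms @ 5 + 265.487ms (1/2)
15. 2920.354ms @ 11/2 + 265.487ms (1/2)

note 2 onset = 2/7b = 151.707ms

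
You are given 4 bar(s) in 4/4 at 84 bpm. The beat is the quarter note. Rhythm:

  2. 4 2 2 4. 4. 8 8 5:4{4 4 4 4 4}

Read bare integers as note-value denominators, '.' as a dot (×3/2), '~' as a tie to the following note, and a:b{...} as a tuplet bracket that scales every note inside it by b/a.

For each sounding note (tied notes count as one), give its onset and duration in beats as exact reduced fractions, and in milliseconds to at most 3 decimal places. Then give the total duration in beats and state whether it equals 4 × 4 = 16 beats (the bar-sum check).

1) 0.0ms=0b +2142.857ms=3b
2) 2142.857ms=3b +714.286ms=1b
3) 2857.143ms=4b +1428.571ms=2b
4) 4285.714ms=6b +1428.571ms=2b
5) 5714.286ms=8b +1071.429ms=3/2b
6) 6785.714ms=19/2b +1071.429ms=3/2b
7) 7857.143ms=11b +357.143ms=1/2b
8) 8214.286ms=23/2b +357.143ms=1/2b
9) 8571.429ms=12b +571.429ms=4/5b
10) 9142.857ms=64/5b +571.429ms=4/5b
11) 9714.286ms=68/5b +571.429ms=4/5b
12) 10285.714ms=72/5b +571.429ms=4/5b
13) 10857.143ms=76/5b +571.429ms=4/5b
Σ=16b of 16 (84bpm 4/4) — PASS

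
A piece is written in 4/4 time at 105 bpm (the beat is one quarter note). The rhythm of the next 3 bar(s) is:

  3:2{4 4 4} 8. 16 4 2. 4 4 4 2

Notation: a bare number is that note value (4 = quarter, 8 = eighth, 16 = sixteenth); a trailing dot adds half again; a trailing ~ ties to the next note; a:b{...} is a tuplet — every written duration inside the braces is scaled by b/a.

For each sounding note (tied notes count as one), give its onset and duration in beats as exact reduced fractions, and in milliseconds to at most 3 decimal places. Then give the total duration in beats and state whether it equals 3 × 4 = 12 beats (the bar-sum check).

1) 0.0ms=0b +380.952ms=2/3b
2) 380.952ms=2/3b +380.952ms=2/3b
3) 761.905ms=4/3b +380.952ms=2/3b
4) 1142.857ms=2b +428.571ms=3/4b
5) 1571.429ms=11/4b +142.857ms=1/4b
6) 1714.286ms=3b +571.429ms=1b
7) 2285.714ms=4b +1714.286ms=3b
8) 4000.0ms=7b +571.429ms=1b
9) 4571.429ms=8b +571.429ms=1b
10) 5142.857ms=9b +571.429ms=1b
11) 5714.286ms=10b +1142.857ms=2b
Σ=12b of 12 (105bpm 4/4) — PASS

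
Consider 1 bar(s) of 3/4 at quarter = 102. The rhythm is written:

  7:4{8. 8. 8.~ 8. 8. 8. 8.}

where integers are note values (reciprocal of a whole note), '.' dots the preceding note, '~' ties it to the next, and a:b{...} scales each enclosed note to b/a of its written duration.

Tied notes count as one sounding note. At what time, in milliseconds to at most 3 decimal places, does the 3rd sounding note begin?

1. 0.0ms @ 0 + 252.101ms (3/7)
2. 252.101ms @ 3/7 + 252.101ms (3/7)
3. 504.202ms @ 6/7 + 504.202ms (6/7)
4. 1008.403ms @ 12/7 + 252.101ms (3/7)
5. 1260.504ms @ 15/7 + 252.101ms (3/7)
6. 1512.605ms @ 18/7 + 252.101ms (3/7)

note 3 onset = 6/7b = 504.202ms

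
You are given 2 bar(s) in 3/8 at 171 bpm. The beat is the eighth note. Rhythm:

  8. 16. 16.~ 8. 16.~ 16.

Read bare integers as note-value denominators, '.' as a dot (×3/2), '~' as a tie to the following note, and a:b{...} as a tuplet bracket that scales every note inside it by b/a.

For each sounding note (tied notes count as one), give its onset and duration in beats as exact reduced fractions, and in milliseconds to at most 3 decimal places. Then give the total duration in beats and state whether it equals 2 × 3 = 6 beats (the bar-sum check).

1) 0.0ms=0b +526.316ms=3/2b
2) 526.316ms=3/2b +263.158ms=3/4b
3) 789.474ms=9/4b +789.474ms=9/4b
4) 1578.947ms=9/2b +526.316ms=3/2b
Σ=6b of 6 (171bpm 3/8) — PASS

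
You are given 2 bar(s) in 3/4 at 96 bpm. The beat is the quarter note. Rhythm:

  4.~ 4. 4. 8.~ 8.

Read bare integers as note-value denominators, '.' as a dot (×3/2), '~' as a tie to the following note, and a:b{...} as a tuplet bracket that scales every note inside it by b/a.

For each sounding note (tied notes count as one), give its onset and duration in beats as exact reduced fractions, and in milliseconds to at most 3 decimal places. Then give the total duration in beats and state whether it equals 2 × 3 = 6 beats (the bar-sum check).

1) 0.0ms=0b +1875.0ms=3b
2) 1875.0ms=3b +937.5ms=3/2b
3) 2812.5ms=9/2b +937.5ms=3/2b
Σ=6b of 6 (96bpm 3/4) — PASS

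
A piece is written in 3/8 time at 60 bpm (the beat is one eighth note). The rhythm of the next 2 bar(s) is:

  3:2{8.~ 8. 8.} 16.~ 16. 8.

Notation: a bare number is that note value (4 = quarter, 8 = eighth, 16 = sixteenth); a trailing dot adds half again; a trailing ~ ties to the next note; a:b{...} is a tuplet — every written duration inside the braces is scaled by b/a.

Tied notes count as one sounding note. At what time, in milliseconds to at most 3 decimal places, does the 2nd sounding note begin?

1. 0.0ms @ 0 + 2000.0ms (2)
2. 2000.0ms @ 2 + 1000.0ms (1)
3. 3000.0ms @ 3 + 1500.0ms (3/2)
4. 4500.0ms @ 9/2 + 1500.0ms (3/2)

note 2 onset = 2b = 2000.0ms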